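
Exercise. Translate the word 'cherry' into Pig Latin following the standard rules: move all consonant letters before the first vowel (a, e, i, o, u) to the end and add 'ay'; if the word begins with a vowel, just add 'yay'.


'cherry': move consonant cluster 'ch' to end and add 'ay': 'errychay'.

errychay


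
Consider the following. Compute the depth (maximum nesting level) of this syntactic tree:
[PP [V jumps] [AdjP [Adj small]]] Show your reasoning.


Count bracket nesting levels:
'[' at pos 0: depth = 1
'[' at pos 4: depth = 2
'[' at pos 14: depth = 2
'[' at pos 20: depth = 3
Maximum depth reached: 3

3


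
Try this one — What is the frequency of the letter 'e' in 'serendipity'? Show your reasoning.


Letter 'e' in 'serendipity': found at position(s) 2, 4 = 2 occurrence(s).

2


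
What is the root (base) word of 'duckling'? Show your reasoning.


Remove suffix '-ling' from 'duckling' to get root 'duck'.

duck


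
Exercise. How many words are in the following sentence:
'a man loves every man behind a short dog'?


Split into words: a | man | loves | every | man | behind | a | short | dog = 9 words.

9


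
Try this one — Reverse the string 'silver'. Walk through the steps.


Reverse 'silver' character by character: 'revlis'.

revlis


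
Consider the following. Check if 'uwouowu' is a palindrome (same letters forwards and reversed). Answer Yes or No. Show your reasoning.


Forward: 'uwouowu'
Reversed: 'uwouowu'
They are identical.

Yes


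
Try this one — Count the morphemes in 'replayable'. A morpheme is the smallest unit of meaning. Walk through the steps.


Decomposition: re- (prefix) + play (root) + -able (suffix) = 3 morpheme(s)

3 morphemes


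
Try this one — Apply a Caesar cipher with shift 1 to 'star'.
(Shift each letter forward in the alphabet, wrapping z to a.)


Shift each letter by 1: s -> t, t -> u, a -> b, r -> s. Result: 'tubs'.

tubs


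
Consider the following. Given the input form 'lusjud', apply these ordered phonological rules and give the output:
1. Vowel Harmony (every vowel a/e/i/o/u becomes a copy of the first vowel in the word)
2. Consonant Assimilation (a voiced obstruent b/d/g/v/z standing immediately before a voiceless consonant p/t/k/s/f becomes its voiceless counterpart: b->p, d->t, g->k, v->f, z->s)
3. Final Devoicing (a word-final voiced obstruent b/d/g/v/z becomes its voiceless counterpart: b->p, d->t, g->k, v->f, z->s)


Starting form: 'lusjud'
Rule 1: Vowel Harmony: all vowels already match. No change.
Rule 2: Consonant Assimilation: no voiced obstruent (b/d/g/v/z) stands immediately before a voiceless consonant (p/t/k/s/f). No change.
Rule 3: Final Devoicing: word-final voiced obstruent 'd' becomes voiceless 't'. 'lusjud' -> 'lusjut'
Final form: 'lusjut'

lusjut


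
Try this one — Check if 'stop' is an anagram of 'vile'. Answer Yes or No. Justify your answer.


Sorted letters of 'stop': 'opst'
Sorted letters of 'vile': 'eilv'
They do not match.

No


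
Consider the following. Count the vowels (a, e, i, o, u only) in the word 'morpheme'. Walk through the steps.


Vowels in 'morpheme': o, e, e = 3 vowels.

3


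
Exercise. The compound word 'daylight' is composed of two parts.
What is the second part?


Split 'daylight' into 'day' + 'light'. The second part is 'light'.

light


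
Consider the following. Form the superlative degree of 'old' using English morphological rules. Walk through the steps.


Apply superlative formation (add -est): 'old' -> 'oldest'.

oldest


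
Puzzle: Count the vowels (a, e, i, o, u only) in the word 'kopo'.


Vowels in 'kopo': o, o = 2 vowels.

2


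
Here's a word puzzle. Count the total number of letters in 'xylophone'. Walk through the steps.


Spell out 'xylophone' and number each letter: x(1), y(2), l(3), o(4), p(5), h(6), o(7), n(8), e(9). Total: 9 letters.

9


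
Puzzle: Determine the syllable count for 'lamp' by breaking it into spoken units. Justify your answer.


Break 'lamp' into syllables: lamp -> lamp = 1 syllable

1 syllable


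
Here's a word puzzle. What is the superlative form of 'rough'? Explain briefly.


Apply superlative formation (add -est): 'rough' -> 'roughest'.

roughest


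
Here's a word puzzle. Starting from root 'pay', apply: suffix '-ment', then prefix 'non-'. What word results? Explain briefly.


Step 1: Add suffix '-ment' to 'pay' = 'payment'
Step 2: Add prefix 'non-' to 'payment' = 'nonpayment'

nonpayment


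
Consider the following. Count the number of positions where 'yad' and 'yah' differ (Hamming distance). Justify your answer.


Alignment:
Position 1: 'y' vs 'y' = match
Position 2: 'a' vs 'a' = match
Position 3: 'd' vs 'h' = DIFFER
Total differences: 1

1


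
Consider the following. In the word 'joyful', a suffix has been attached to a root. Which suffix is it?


The word 'joyful' = 'joy' (root) + '-ful' (suffix). The suffix is '-ful'.

ful


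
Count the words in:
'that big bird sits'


Split into words: that | big | bird | sits = 4 words.

4


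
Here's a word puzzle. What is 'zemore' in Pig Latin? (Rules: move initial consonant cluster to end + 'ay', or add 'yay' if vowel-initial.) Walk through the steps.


'zemore': move consonant cluster 'z' to end and add 'ay': 'emorezay'.

emorezay


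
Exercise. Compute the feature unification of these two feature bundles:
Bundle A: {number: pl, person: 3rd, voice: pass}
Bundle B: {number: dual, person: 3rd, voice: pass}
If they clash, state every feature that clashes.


Compare features:
number: A=pl vs B=dual -> CLASH
person: A=3rd vs B=3rd -> unified: 3rd
voice: A=pass vs B=pass -> unified: pass
Clash detected on feature 'number' (pl vs dual); unification fails.

CLASH on 'number' (pl vs dual)


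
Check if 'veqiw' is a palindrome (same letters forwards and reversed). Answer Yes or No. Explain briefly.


Forward: 'veqiw'
Reversed: 'wiqev'
They differ.

No


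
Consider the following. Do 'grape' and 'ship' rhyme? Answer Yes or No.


Rime (stressed vowel + following sounds) of 'grape': -ape = /eɪp/
Rime of 'ship': -ip = /ɪp/
/eɪp/ and /ɪp/ are different ending sounds, so the words do not rhyme.

No


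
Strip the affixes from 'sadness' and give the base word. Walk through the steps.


Remove suffix '-ness' from 'sadness' to get root 'sad'.

sad


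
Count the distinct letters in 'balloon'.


Unique letters in 'balloon': {a, b, l, n, o} = 5 distinct letters.

5


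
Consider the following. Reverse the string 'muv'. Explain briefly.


Reverse 'muv' character by character: 'vum'.

vum


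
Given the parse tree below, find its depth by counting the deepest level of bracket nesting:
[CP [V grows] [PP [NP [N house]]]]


Count bracket nesting levels:
'[' at pos 0: depth = 1
'[' at pos 4: depth = 2
'[' at pos 14: depth = 2
'[' at pos 18: depth = 3
'[' at pos 22: depth = 4
Maximum depth reached: 4

4


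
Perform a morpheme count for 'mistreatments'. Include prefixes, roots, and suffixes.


Decomposition: mis- (prefix) + treat (root) + -ment (suffix) + -s (plural) = 4 morpheme(s)

4 morphemes


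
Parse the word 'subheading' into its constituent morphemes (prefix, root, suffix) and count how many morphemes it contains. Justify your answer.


Step 1: Identify prefix: 'sub' (meaning: below)
Step 2: Identify root: 'head'
Step 3: Identify suffix(es): 'ing'
Decomposition: sub- (prefix: below) + head (root) + -ing (suffix: ongoing/result)
Total morphemes: 3

3 morphemes (sub- (prefix: below) + head (root) + -ing (suffix: ongoing/result))


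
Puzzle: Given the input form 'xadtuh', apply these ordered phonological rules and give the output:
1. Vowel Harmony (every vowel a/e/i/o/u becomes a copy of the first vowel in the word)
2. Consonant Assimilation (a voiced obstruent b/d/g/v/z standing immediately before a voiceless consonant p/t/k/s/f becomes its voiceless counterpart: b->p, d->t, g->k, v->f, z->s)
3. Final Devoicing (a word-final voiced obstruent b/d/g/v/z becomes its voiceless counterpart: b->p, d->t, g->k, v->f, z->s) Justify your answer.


Starting form: 'xadtuh'
Rule 1: Vowel Harmony: all vowels become 'a' (matching first vowel). 'xadtuh' -> 'xadtah'
Rule 2: Consonant Assimilation: voiced obstruent before voiceless consonant becomes voiceless ('dt' -> 'tt'). 'xadtah' -> 'xattah'
Rule 3: Final Devoicing: final consonant 'h' is not one of the voiced obstruents b/d/g/v/z. No change.
Final form: 'xattah'

xattah


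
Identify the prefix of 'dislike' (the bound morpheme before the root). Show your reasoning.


The word 'dislike' = 'dis' (prefix) + 'like' (root). The prefix is 'dis'.

dis


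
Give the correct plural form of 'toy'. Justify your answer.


Apply rule: Add -s. 'toy' becomes 'toys'.

toys


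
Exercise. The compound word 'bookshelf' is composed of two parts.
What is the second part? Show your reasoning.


Split 'bookshelf' into 'book' + 'shelf'. The second part is 'shelf'.

shelf


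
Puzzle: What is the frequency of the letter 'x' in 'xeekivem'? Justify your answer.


Letter 'x' in 'xeekivem': found at position(s) 1 = 1 occurrence(s).

1


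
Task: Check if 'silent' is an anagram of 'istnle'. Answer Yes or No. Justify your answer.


Sorted letters of 'silent': 'eilnst'
Sorted letters of 'istnle': 'eilnst'
They match.

Yes


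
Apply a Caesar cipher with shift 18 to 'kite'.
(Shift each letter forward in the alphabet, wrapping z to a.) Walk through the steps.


Shift each letter by 18: k -> c, i -> a, t -> l, e -> w. Result: 'calw'.

calw


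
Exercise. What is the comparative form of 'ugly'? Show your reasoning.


Apply comparative formation (consonant + y: change y to i, add -er): 'ugly' -> 'uglier'.

uglier


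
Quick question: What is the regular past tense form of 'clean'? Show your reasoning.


Apply rule: Add -ed. 'clean' becomes 'cleaned'.

cleaned


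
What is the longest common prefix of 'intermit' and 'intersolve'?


Compare from the start: 5 characters match: 'inter'. Mismatch at position 6: 'm' vs 's'.

inter


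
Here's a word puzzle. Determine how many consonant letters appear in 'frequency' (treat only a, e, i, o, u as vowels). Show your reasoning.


Consonants in 'frequency': f, r, q, n, c, y = 6 consonants.

6


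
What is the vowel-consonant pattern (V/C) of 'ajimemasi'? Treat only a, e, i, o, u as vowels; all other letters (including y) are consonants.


Letter mapping: a = V, j = C, i = V, m = C, e = V, m = C, a = V, s = C, i = V.

VCVCVCVCV


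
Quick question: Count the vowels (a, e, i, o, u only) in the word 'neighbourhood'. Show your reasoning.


Vowels in 'neighbourhood': e, i, o, u, o, o = 6 vowels.

6


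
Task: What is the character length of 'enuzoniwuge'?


Spell out 'enuzoniwuge' and number each letter: e(1), n(2), u(3), z(4), o(5), n(6), i(7), w(8), u(9), g(10), e(11). Total: 11 letters.

11


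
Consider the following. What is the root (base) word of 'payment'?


Remove suffix '-ment' from 'payment' to get root 'pay'.

pay


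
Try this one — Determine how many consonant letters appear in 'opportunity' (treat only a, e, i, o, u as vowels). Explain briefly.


Consonants in 'opportunity': p, p, r, t, n, t, y = 7 consonants.

7


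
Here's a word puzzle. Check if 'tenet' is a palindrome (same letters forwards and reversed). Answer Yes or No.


Forward: 'tenet'
Reversed: 'tenet'
They are identical.

Yes


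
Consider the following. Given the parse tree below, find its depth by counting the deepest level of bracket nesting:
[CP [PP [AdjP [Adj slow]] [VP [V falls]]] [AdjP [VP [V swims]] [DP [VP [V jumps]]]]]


Count bracket nesting levels:
'[' at pos 0: depth = 1
'[' at pos 4: depth = 2
'[' at pos 8: depth = 3
'[' at pos 14: depth = 4
'[' at pos 26: depth = 3
'[' at pos 30: depth = 4
'[' at pos 42: depth = 2
'[' at pos 48: depth = 3
'[' at pos 52: depth = 4
'[' at pos 63: depth = 3
'[' at pos 67: depth = 4
'[' at pos 71: depth = 5
Maximum depth reached: 5

5


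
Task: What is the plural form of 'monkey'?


Apply rule: Add -s. 'monkey' becomes 'monkeys'.

monkeys


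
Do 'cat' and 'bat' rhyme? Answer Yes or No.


Rime (stressed vowel + following sounds) of 'cat': -at = /æt/
Rime of 'bat': -at = /æt/
/æt/ and /æt/ are the same ending sound, so the words rhyme.

Yes


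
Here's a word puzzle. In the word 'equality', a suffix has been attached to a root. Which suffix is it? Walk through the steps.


The word 'equality' = 'equal' (root) + '-ity' (suffix). The suffix is '-ity'.

ity


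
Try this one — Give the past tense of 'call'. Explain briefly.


Apply rule: Add -ed. 'call' becomes 'called'.

called


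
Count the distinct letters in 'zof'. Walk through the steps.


Unique letters in 'zof': {f, o, z} = 3 distinct letters.

3


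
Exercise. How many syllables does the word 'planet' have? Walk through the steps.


Break 'planet' into syllables: plan-et -> plan | et = 2 syllables

2 syllables


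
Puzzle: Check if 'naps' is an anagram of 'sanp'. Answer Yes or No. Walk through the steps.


Sorted letters of 'naps': 'anps'
Sorted letters of 'sanp': 'anps'
They match.

Yes


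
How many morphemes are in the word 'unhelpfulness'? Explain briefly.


Decomposition: un- (prefix) + help (root) + -ful (suffix) + -ness (suffix) = 4 morpheme(s)

4 morphemes


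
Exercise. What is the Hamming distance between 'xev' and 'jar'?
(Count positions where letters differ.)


Alignment:
Position 1: 'x' vs 'j' = DIFFER
Position 2: 'e' vs 'a' = DIFFER
Position 3: 'v' vs 'r' = DIFFER
Total differences: 3

3


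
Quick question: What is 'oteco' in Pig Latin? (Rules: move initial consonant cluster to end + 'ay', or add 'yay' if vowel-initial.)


'oteco' starts with a vowel, so add 'yay': 'otecoyay'.

otecoyay


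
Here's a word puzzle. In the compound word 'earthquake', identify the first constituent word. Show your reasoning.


Split 'earthquake' into 'earth' + 'quake'. The first part is 'earth'.

earth


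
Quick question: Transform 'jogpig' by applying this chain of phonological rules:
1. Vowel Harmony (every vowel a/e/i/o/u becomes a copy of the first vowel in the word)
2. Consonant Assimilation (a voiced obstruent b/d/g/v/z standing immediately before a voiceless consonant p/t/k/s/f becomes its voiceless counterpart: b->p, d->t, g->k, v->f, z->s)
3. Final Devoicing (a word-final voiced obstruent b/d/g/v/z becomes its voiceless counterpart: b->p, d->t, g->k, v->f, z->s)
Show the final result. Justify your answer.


Starting form: 'jogpig'
Rule 1: Vowel Harmony: all vowels become 'o' (matching first vowel). 'jogpig' -> 'jogpog'
Rule 2: Consonant Assimilation: voiced obstruent before voiceless consonant becomes voiceless ('gp' -> 'kp'). 'jogpog' -> 'jokpog'
Rule 3: Final Devoicing: word-final voiced obstruent 'g' becomes voiceless 'k'. 'jokpog' -> 'jokpok'
Final form: 'jokpok'

jokpok


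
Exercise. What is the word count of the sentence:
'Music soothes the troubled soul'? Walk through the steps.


Split into words: Music | soothes | the | troubled | soul = 5 words.

5


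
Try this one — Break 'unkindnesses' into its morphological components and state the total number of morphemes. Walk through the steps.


Step 1: Identify prefix: 'un' (meaning: not/reverse)
Step 2: Identify root: 'kind'
Step 3: Identify suffix(es): 'ness, es'
Decomposition: un- (prefix: not/reverse) + kind (root) + -ness (suffix: state of) + -es (plural)
Total morphemes: 4

4 morphemes (un- (prefix: not/reverse) + kind (root) + -ness (suffix: state of) + -es (plural))


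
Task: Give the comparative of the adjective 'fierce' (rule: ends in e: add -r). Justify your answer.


Apply comparative formation (ends in e: add -r): 'fierce' -> 'fiercer'.

fiercer


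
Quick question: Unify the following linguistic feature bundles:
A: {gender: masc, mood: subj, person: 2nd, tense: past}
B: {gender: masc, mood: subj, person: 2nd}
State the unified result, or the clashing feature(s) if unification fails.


Compare features:
gender: A=masc vs B=masc -> unified: masc
mood: A=subj vs B=subj -> unified: subj
person: A=2nd vs B=2nd -> unified: 2nd
tense: A=past vs B=_ -> unified: past
No clashes found.

Unified: {gender: masc, mood: subj, person: 2nd, tense: past}


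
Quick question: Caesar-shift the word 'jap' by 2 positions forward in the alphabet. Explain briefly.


Shift each letter by 2: j -> l, a -> c, p -> r. Result: 'lcr'.

lcr


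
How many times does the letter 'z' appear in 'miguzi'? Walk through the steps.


Letter 'z' in 'miguzi': found at position(s) 5 = 1 occurrence(s).

1


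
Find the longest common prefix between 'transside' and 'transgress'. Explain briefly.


Compare from the start: 5 characters match: 'trans'. Mismatch at position 6: 's' vs 'g'.

trans


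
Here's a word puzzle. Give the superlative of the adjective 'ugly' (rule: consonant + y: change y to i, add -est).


Apply superlative formation (consonant + y: change y to i, add -est): 'ugly' -> 'ugliest'.

ugliest


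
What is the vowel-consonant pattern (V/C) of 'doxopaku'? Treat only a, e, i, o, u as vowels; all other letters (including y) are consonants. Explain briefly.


Letter mapping: d = C, o = V, x = C, o = V, p = C, a = V, k = C, u = V.

CVCVCVCV


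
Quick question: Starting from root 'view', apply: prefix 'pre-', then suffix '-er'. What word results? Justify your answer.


Step 1: Add prefix 'pre-' to 'view' = 'preview'
Step 2: Add suffix '-er' to 'preview' = 'previewer'

previewer


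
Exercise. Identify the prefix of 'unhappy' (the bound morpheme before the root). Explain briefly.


The word 'unhappy' = 'un' (prefix) + 'happy' (root). The prefix is 'un'.

un


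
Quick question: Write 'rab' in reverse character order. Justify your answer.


Reverse 'rab' character by character: 'bar'.

bar


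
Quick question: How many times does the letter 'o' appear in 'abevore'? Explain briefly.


Letter 'o' in 'abevore': found at position(s) 5 = 1 occurrence(s).

1


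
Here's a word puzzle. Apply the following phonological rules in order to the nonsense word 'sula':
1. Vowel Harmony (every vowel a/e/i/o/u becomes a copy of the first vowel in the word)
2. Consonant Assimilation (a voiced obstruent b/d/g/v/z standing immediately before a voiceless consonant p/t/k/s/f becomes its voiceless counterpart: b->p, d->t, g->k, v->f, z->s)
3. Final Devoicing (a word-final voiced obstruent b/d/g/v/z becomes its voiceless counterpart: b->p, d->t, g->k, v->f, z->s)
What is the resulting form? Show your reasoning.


Starting form: 'sula'
Rule 1: Vowel Harmony: all vowels become 'u' (matching first vowel). 'sula' -> 'sulu'
Rule 2: Consonant Assimilation: no voiced obstruent (b/d/g/v/z) stands immediately before a voiceless consonant (p/t/k/s/f). No change.
Rule 3: Final Devoicing: the word ends in the vowel 'u', not a consonant. No change.
Final form: 'sulu'

sulu


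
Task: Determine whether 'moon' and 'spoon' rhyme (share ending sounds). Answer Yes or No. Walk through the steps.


Rime (stressed vowel + following sounds) of 'moon': -oon = /uːn/
Rime of 'spoon': -oon = /uːn/
/uːn/ and /uːn/ are the same ending sound, so the words rhyme.

Yes


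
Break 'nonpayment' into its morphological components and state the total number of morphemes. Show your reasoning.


Step 1: Identify prefix: 'non' (meaning: not)
Step 2: Identify root: 'pay'
Step 3: Identify suffix(es): 'ment'
Decomposition: non- (prefix: not) + pay (root) + -ment (suffix: action/result)
Total morphemes: 3

3 morphemes (non- (prefix: not) + pay (root) + -ment (suffix: action/result))


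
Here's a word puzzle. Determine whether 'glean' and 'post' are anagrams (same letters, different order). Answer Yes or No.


Sorted letters of 'glean': 'aegln'
Sorted letters of 'post': 'opst'
They do not match.

No


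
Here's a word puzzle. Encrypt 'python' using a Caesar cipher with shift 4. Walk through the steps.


Shift each letter by 4: p -> t, y -> c, t -> x, h -> l, o -> s, n -> r. Result: 'tcxlsr'.

tcxlsr


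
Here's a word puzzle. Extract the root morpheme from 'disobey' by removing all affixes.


Remove prefix 'dis' from 'disobey' to get root 'obey'.

obey


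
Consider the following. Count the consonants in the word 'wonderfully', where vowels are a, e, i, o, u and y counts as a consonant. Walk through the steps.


Consonants in 'wonderfully': w, n, d, r, f, l, l, y = 8 consonants.

8


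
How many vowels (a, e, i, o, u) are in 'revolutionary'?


Vowels in 'revolutionary': e, o, u, i, o, a = 6 vowels.

6


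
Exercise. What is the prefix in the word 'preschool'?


The word 'preschool' = 'pre' (prefix) + 'school' (root). The prefix is 'pre'.

pre


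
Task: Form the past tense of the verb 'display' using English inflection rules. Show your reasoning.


Apply rule: Add -ed. 'display' becomes 'displayed'.

displayed


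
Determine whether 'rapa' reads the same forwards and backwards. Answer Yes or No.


Forward: 'rapa'
Reversed: 'apar'
They differ.

No


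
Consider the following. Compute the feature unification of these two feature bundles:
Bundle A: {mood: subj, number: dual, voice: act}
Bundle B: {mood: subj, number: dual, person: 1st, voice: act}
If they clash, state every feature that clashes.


Compare features:
mood: A=subj vs B=subj -> unified: subj
number: A=dual vs B=dual -> unified: dual
person: A=_ vs B=1st -> unified: 1st
voice: A=act vs B=act -> unified: act
No clashes found.

Unified: {mood: subj, number: dual, person: 1st, voice: act}


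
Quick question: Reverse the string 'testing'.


Reverse 'testing' character by character: 'gnitset'.

gnitset


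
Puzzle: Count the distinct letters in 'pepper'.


Unique letters in 'pepper': {e, p, r} = 3 distinct letters.

3


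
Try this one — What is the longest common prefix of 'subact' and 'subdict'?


Compare from the start: 3 characters match: 'sub'. Mismatch at position 4: 'a' vs 'd'.

sub


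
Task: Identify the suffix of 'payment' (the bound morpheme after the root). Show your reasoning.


The word 'payment' = 'pay' (root) + '-ment' (suffix). The suffix is '-ment'.

ment


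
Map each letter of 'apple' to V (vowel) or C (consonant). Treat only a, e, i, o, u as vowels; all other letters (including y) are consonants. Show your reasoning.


Letter mapping: a = V, p = C, p = C, l = C, e = V.

VCCCV


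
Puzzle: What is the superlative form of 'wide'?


Apply superlative formation (ends in e: add -st): 'wide' -> 'widest'.

widest


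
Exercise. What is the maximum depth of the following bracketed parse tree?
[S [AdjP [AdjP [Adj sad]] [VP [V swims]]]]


Count bracket nesting levels:
'[' at pos 0: depth = 1
'[' at pos 3: depth = 2
'[' at pos 9: depth = 3
'[' at pos 15: depth = 4
'[' at pos 26: depth = 3
'[' at pos 30: depth = 4
Maximum depth reached: 4

4


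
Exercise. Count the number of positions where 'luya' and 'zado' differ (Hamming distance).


Alignment:
Position 1: 'l' vs 'z' = DIFFER
Position 2: 'u' vs 'a' = DIFFER
Position 3: 'y' vs 'd' = DIFFER
Position 4: 'a' vs 'o' = DIFFER
Total differences: 4

4


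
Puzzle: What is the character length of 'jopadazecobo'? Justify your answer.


Spell out 'jopadazecobo' and number each letter: j(1), o(2), p(3), a(4), d(5), a(6), z(7), e(8), c(9), o(10), b(11), o(12). Total: 12 letters.

12


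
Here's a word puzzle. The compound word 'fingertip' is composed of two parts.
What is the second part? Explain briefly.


Split 'fingertip' into 'finger' + 'tip'. The second part is 'tip'.

tip


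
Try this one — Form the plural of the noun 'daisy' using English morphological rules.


Apply rule: Change -y to -ies (consonant + y). 'daisy' becomes 'daisies'.

daisies


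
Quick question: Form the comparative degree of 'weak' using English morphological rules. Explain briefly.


Apply comparative formation (add -er): 'weak' -> 'weaker'.

weaker


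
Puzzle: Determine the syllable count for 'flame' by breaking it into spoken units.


Break 'flame' into syllables: flame -> flame = 1 syllable

1 syllable


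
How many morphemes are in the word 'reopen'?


Decomposition: re- (prefix) + open (root) = 2 morpheme(s)

2 morphemes


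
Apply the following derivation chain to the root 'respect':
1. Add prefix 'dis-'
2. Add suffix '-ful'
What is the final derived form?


Step 1: Add prefix 'dis-' to 'respect' = 'disrespect'
Step 2: Add suffix '-ful' to 'disrespect' = 'disrespectful'

disrespectful


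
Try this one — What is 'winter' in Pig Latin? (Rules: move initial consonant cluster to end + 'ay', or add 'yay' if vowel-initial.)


'winter': move consonant cluster 'w' to end and add 'ay': 'interway'.

interway


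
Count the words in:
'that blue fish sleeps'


Split into words: that | blue | fish | sleeps = 4 words.

4


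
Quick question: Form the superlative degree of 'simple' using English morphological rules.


Apply superlative formation (ends in e: add -st): 'simple' -> 'simplest'.

simplest


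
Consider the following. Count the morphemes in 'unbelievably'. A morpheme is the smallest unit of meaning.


Decomposition: un- (prefix) + believe (root) + -able (suffix) + -ly (suffix) = 4 morpheme(s)

4 morphemes


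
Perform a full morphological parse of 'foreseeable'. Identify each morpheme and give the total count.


Step 1: Identify prefix: 'fore' (meaning: before/front)
Step 2: Identify root: 'see'
Step 3: Identify suffix(es): 'able'
Decomposition: fore- (prefix: before/front) + see (root) + -able (suffix: capable of)
Total morphemes: 3

3 morphemes (fore- (prefix: before/front) + see (root) + -able (suffix: capable of))


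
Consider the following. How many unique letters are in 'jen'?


Unique letters in 'jen': {e, j, n} = 3 distinct letters.

3


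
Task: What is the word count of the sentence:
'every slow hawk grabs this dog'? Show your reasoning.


Split into words: every | slow | hawk | grabs | this | dog = 6 words.

6


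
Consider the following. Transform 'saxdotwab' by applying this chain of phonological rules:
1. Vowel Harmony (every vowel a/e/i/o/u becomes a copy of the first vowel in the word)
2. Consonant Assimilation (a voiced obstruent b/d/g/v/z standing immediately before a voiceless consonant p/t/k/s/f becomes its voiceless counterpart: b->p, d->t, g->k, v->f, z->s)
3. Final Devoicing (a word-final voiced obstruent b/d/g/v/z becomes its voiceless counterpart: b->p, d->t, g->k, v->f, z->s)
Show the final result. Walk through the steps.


Starting form: 'saxdotwab'
Rule 1: Vowel Harmony: all vowels become 'a' (matching first vowel). 'saxdotwab' -> 'saxdatwab'
Rule 2: Consonant Assimilation: no voiced obstruent (b/d/g/v/z) stands immediately before a voiceless consonant (p/t/k/s/f). No change.
Rule 3: Final Devoicing: word-final voiced obstruent 'b' becomes voiceless 'p'. 'saxdatwab' -> 'saxdatwap'
Final form: 'saxdatwap'

saxdatwap


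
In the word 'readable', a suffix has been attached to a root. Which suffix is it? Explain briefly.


The word 'readable' = 'read' (root) + '-able' (suffix). The suffix is '-able'.

able


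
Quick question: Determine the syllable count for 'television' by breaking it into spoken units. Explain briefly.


Break 'television' into syllables: tel-e-vi-sion -> tel | e | vi | sion = 4 syllables

4 syllables


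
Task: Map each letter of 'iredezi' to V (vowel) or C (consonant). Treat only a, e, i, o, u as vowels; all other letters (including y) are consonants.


Letter mapping: i = V, r = C, e = V, d = C, e = V, z = C, i = V.

VCVCVCV


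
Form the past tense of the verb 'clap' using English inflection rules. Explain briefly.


Apply rule: Double final consonant and add -ed. 'clap' becomes 'clapped'.

clapped


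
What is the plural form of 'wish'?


Apply rule: Add -es (sibilant/fricative ending). 'wish' becomes 'wishes'.

wishes


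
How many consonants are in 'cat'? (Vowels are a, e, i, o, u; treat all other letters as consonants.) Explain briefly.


Consonants in 'cat': c, t = 2 consonants.

2


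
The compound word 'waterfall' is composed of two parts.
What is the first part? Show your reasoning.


Split 'waterfall' into 'water' + 'fall'. The first part is 'water'.

water


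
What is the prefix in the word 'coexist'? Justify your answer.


The word 'coexist' = 'co' (prefix) + 'exist' (root). The prefix is 'co'.

co


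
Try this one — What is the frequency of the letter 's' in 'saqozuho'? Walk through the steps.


Letter 's' in 'saqozuho': found at position(s) 1 = 1 occurrence(s).

1


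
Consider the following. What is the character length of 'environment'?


Spell out 'environment' and number each letter: e(1), n(2), v(3), i(4), r(5), o(6), n(7), m(8), e(9), n(10), t(11). Total: 11 letters.

11


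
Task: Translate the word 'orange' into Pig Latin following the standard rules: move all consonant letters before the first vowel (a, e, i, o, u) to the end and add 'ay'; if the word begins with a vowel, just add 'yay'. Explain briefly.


'orange' starts with a vowel, so add 'yay': 'orangeyay'.

orangeyay


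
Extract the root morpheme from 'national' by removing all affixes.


Remove suffix '-al' from 'national' to get root 'nation'.

nation


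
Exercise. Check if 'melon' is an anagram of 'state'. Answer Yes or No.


Sorted letters of 'melon': 'elmno'
Sorted letters of 'state': 'aestt'
They do not match.

No


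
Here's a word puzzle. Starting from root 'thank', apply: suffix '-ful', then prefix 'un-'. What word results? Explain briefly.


Step 1: Add suffix '-ful' to 'thank' = 'thankful'
Step 2: Add prefix 'un-' to 'thankful' = 'unthankful'

unthankful


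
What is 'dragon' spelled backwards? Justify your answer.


Reverse 'dragon' character by character: 'nogard'.

nogard


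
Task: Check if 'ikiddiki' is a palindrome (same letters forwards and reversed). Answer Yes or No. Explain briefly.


Forward: 'ikiddiki'
Reversed: 'ikiddiki'
They are identical.

Yes


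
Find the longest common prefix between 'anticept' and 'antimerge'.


Compare from the start: 4 characters match: 'anti'. Mismatch at position 5: 'c' vs 'm'.

anti


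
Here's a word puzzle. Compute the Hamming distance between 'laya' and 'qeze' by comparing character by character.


Alignment:
Position 1: 'l' vs 'q' = DIFFER
Position 2: 'a' vs 'e' = DIFFER
Position 3: 'y' vs 'z' = DIFFER
Position 4: 'a' vs 'e' = DIFFER
Total differences: 4

4


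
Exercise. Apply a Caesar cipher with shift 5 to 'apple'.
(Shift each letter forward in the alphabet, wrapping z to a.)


Shift each letter by 5: a -> f, p -> u, p -> u, l -> q, e -> j. Result: 'fuuqj'.

fuuqj


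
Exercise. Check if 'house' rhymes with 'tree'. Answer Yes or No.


Rime (stressed vowel + following sounds) of 'house': -ouse = /aʊs/
Rime of 'tree': -ee = /iː/
/aʊs/ and /iː/ are different ending sounds, so the words do not rhyme.

No


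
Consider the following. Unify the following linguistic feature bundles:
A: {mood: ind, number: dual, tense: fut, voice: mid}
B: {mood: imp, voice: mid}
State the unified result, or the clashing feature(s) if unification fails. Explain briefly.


Compare features:
mood: A=ind vs B=imp -> CLASH
number: A=dual vs B=_ -> unified: dual
tense: A=fut vs B=_ -> unified: fut
voice: A=mid vs B=mid -> unified: mid
Clash detected on feature 'mood' (ind vs imp); unification fails.

CLASH on 'mood' (ind vs imp)


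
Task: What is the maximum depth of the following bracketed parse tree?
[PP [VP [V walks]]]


Count bracket nesting levels:
'[' at pos 0: depth = 1
'[' at pos 4: depth = 2
'[' at pos 8: depth = 3
Maximum depth reached: 3

3


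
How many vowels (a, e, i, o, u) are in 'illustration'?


Vowels in 'illustration': i, u, a, i, o = 5 vowels.

5


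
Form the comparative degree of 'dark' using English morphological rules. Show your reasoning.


Apply comparative formation (add -er): 'dark' -> 'darker'.

darker


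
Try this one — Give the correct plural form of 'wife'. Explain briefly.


Apply rule: Change -fe to -ves. 'wife' becomes 'wives'.

wives


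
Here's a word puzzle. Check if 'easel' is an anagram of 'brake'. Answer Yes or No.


Sorted letters of 'easel': 'aeels'
Sorted letters of 'brake': 'abekr'
They do not match.

No


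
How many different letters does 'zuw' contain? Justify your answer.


Unique letters in 'zuw': {u, w, z} = 3 distinct letters.

3


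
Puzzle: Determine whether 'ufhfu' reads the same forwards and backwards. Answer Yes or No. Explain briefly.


Forward: 'ufhfu'
Reversed: 'ufhfu'
They are identical.

Yes


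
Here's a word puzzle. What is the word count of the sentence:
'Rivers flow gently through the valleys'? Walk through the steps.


Split into words: Rivers | flow | gently | through | the | valleys = 6 words.

6


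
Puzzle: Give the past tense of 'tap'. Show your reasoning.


Apply rule: Double final consonant and add -ed. 'tap' becomes 'tapped'.

tapped


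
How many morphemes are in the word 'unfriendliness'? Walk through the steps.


Decomposition: un- (prefix) + friend (root) + -ly (suffix) + -ness (suffix) = 4 morpheme(s)

4 morphemes


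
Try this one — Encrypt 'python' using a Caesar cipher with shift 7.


Shift each letter by 7: p -> w, y -> f, t -> a, h -> o, o -> v, n -> u. Result: 'wfaovu'.

wfaovu


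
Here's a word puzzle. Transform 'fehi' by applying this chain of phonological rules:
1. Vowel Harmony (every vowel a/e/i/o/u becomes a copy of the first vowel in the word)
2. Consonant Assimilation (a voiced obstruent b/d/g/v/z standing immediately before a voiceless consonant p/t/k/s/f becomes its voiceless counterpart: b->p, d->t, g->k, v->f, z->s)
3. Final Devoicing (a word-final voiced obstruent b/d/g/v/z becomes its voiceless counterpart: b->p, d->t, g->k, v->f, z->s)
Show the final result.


Starting form: 'fehi'
Rule 1: Vowel Harmony: all vowels become 'e' (matching first vowel). 'fehi' -> 'fehe'
Rule 2: Consonant Assimilation: no voiced obstruent (b/d/g/v/z) stands immediately before a voiceless consonant (p/t/k/s/f). No change.
Rule 3: Final Devoicing: the word ends in the vowel 'e', not a consonant. No change.
Final form: 'fehe'

fehe


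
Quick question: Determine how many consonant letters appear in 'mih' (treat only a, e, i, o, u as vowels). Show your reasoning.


Consonants in 'mih': m, h = 2 consonants.

2


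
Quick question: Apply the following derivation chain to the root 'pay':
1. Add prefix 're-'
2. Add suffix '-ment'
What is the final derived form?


Step 1: Add prefix 're-' to 'pay' = 'repay'
Step 2: Add suffix '-ment' to 'repay' = 'repayment'

repayment


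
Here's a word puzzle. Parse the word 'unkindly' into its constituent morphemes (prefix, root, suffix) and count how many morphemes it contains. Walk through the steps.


Step 1: Identify prefix: 'un' (meaning: not/reverse)
Step 2: Identify root: 'kind'
Step 3: Identify suffix(es): 'ly'
Decomposition: un- (prefix: not/reverse) + kind (root) + -ly (suffix: in manner of)
Total morphemes: 3

3 morphemes (un- (prefix: not/reverse) + kind (root) + -ly (suffix: in manner of))


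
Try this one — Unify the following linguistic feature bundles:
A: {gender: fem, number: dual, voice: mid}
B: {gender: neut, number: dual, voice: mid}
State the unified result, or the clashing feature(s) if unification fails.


Compare features:
gender: A=fem vs B=neut -> CLASH
number: A=dual vs B=dual -> unified: dual
voice: A=mid vs B=mid -> unified: mid
Clash detected on feature 'gender' (fem vs neut); unification fails.

CLASH on 'gender' (fem vs neut)


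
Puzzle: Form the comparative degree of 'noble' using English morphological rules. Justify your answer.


Apply comparative formation (ends in e: add -r): 'noble' -> 'nobler'.

nobler


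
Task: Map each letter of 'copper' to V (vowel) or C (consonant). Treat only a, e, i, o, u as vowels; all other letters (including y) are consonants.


Letter mapping: c = C, o = V, p = C, p = C, e = V, r = C.

CVCCVC


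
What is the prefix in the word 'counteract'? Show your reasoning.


The word 'counteract' = 'counter' (prefix) + 'act' (root). The prefix is 'counter'.

counter


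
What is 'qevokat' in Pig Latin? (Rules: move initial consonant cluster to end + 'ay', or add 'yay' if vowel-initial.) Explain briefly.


'qevokat': move consonant cluster 'q' to end and add 'ay': 'evokatqay'.

evokatqay


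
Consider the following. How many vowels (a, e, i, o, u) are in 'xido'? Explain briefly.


Vowels in 'xido': i, o = 2 vowels.

2


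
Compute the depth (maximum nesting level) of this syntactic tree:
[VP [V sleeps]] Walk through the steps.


Count bracket nesting levels:
'[' at pos 0: depth = 1
'[' at pos 4: depth = 2
Maximum depth reached: 2

2


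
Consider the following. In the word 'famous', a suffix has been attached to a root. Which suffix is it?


The word 'famous' = 'fame' (root) + '-ous' (suffix). The suffix is '-ous'.

ous


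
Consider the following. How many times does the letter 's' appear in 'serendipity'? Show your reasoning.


Letter 's' in 'serendipity': found at position(s) 1 = 1 occurrence(s).

1


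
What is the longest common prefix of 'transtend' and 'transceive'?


Compare from the start: 5 characters match: 'trans'. Mismatch at position 6: 't' vs 'c'.

trans


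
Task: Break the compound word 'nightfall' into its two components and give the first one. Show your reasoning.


Split 'nightfall' into 'night' + 'fall'. The first part is 'night'.

night


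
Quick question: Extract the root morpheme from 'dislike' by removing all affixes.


Remove prefix 'dis' from 'dislike' to get root 'like'.

like


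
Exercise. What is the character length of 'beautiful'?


Spell out 'beautiful' and number each letter: b(1), e(2), a(3), u(4), t(5), i(6), f(7), u(8), l(9). Total: 9 letters.

9


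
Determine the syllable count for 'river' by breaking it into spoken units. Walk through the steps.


Break 'river' into syllables: riv-er -> riv | er = 2 syllables

2 syllables


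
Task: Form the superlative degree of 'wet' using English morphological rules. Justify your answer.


Apply superlative formation (double final consonant, add -est): 'wet' -> 'wettest'.

wettest


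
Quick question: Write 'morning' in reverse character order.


Reverse 'morning' character by character: 'gninrom'.

gninrom


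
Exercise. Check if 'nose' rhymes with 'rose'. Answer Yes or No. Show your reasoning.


Rime (stressed vowel + following sounds) of 'nose': -ose = /oʊz/
Rime of 'rose': -ose = /oʊz/
/oʊz/ and /oʊz/ are the same ending sound, so the words rhyme.

Yes


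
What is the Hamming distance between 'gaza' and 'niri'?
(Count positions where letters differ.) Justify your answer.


Alignment:
Position 1: 'g' vs 'n' = DIFFER
Position 2: 'a' vs 'i' = DIFFER
Position 3: 'z' vs 'r' = DIFFER
Position 4: 'a' vs 'i' = DIFFER
Total differences: 4

4


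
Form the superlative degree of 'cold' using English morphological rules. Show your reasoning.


Apply superlative formation (add -est): 'cold' -> 'coldest'.

coldest


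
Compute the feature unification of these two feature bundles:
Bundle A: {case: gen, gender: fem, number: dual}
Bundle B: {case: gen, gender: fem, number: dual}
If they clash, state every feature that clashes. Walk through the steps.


Compare features:
case: A=gen vs B=gen -> unified: gen
gender: A=fem vs B=fem -> unified: fem
number: A=dual vs B=dual -> unified: dual
No clashes found.

Unified: {case: gen, gender: fem, number: dual}
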